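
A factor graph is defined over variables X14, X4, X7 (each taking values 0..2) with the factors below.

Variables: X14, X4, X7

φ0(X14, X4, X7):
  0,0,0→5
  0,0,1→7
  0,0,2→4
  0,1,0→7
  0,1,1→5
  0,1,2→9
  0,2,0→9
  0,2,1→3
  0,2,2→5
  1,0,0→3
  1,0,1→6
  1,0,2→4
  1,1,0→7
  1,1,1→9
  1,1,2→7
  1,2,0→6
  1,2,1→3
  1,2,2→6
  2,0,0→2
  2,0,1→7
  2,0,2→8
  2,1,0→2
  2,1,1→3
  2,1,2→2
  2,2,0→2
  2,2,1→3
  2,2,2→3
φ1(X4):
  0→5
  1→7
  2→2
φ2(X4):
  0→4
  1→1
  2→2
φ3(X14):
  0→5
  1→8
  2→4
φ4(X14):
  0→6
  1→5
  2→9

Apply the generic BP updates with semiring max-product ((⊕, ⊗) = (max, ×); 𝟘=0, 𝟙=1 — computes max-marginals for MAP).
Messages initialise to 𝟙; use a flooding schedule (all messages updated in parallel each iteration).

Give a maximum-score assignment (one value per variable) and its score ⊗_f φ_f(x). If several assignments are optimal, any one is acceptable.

init: all messages = 𝟙 over 3 values
r1 m[φ0→X14] = [9, 9, 8]
r1 m[φ0→X4] = [8, 9, 9]
r1 m[φ0→X7] = [9, 9, 9]
r1 m[φ1→X4] = [5, 7, 2]
r1 m[φ2→X4] = [4, 1, 2]
r1 m[φ3→X14] = [5, 8, 4]
r1 m[φ4→X14] = [6, 5, 9]
r1 m[X14→φ0] = [1, 1, 1]
r1 m[X14→φ3] = [1, 1, 1]
r1 m[X14→φ4] = [1, 1, 1]
r1 m[X4→φ0] = [1, 1, 1]
r1 m[X4→φ1] = [1, 1, 1]
r1 m[X4→φ2] = [1, 1, 1]
r1 m[X7→φ0] = [1, 1, 1]
r2 m[φ0→X14] = [9, 9, 8]
r2 m[φ0→X4] = [8, 9, 9]
r2 m[φ0→X7] = [9, 9, 9]
r2 m[φ1→X4] = [5, 7, 2]
r2 m[φ2→X4] = [4, 1, 2]
r2 m[φ3→X14] = [5, 8, 4]
r2 m[φ4→X14] = [6, 5, 9]
r2 m[X14→φ0] = [30, 40, 36]
r2 m[X14→φ3] = [54, 45, 72]
r2 m[X14→φ4] = [45, 72, 32]
r2 m[X4→φ0] = [20, 7, 4]
r2 m[X4→φ1] = [32, 9, 18]
r2 m[X4→φ2] = [40, 63, 18]
r2 m[X7→φ0] = [1, 1, 1]
r3 m[φ0→X14] = [140, 120, 160]
r3 m[φ0→X4] = [288, 360, 270]
r3 m[φ0→X7] = [3000, 5040, 5760]
r3 m[φ1→X4] = [5, 7, 2]
r3 m[φ2→X4] = [4, 1, 2]
r3 m[φ3→X14] = [5, 8, 4]
r3 m[φ4→X14] = [6, 5, 9]
r3 m[X14→φ0] = [30, 40, 36]
r3 m[X14→φ3] = [54, 45, 72]
r3 m[X14→φ4] = [45, 72, 32]
r3 m[X4→φ0] = [20, 7, 4]
r3 m[X4→φ1] = [32, 9, 18]
r3 m[X4→φ2] = [40, 63, 18]
r3 m[X7→φ0] = [1, 1, 1]
r4 m[φ0→X14] = [140, 120, 160]
r4 m[φ0→X4] = [288, 360, 270]
r4 m[φ0→X7] = [3000, 5040, 5760]
r4 m[φ1→X4] = [5, 7, 2]
r4 m[φ2→X4] = [4, 1, 2]
r4 m[φ3→X14] = [5, 8, 4]
r4 m[φ4→X14] = [6, 5, 9]
r4 m[X14→φ0] = [30, 40, 36]
r4 m[X14→φ3] = [840, 600, 1440]
r4 m[X14→φ4] = [700, 960, 640]
r4 m[X4→φ0] = [20, 7, 4]
r4 m[X4→φ1] = [1152, 360, 540]
r4 m[X4→φ2] = [1440, 2520, 540]
r4 m[X7→φ0] = [1, 1, 1]
r5 m[φ0→X14] = [140, 120, 160]
r5 m[φ0→X4] = [288, 360, 270]
r5 m[φ0→X7] = [3000, 5040, 5760]
r5 m[φ1→X4] = [5, 7, 2]
r5 m[φ2→X4] = [4, 1, 2]
r5 m[φ3→X14] = [5, 8, 4]
r5 m[φ4→X14] = [6, 5, 9]
r5 m[X14→φ0] = [30, 40, 36]
r5 m[X14→φ3] = [840, 600, 1440]
r5 m[X14→φ4] = [700, 960, 640]
r5 m[X4→φ0] = [20, 7, 4]
r5 m[X4→φ1] = [1152, 360, 540]
r5 m[X4→φ2] = [1440, 2520, 540]
r5 m[X7→φ0] = [1, 1, 1]
fixed point reached at round 5
traceback from X14: (X14=2, X4=0, X7=2), score=5760

assignment: (X14=2, X4=0, X7=2); score = 5760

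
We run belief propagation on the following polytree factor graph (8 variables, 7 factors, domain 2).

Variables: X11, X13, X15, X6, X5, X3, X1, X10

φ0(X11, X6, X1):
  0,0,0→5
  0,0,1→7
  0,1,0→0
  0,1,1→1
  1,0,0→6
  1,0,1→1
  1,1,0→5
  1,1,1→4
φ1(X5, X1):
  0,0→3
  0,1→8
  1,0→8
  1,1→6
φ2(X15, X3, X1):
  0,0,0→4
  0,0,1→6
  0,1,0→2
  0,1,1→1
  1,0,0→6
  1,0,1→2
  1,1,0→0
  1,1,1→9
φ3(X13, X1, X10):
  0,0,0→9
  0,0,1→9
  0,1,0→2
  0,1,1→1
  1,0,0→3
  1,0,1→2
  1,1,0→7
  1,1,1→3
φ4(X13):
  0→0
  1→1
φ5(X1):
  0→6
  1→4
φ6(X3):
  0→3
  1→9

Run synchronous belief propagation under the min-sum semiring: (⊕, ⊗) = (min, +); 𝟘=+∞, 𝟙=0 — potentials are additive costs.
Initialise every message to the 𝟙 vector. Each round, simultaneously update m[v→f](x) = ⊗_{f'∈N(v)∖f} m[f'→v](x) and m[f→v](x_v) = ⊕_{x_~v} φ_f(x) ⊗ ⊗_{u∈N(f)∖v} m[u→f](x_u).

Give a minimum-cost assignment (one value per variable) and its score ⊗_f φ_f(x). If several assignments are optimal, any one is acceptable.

init: all messages = 𝟙 over 2 values
r1 m[φ0→X11] = [0, 1]
r1 m[φ0→X6] = [1, 0]
r1 m[φ0→X1] = [0, 1]
r1 m[φ1→X5] = [3, 6]
r1 m[φ1→X1] = [3, 6]
r1 m[φ2→X15] = [1, 0]
r1 m[φ2→X3] = [2, 0]
r1 m[φ2→X1] = [0, 1]
r1 m[φ3→X13] = [1, 2]
r1 m[φ3→X1] = [2, 1]
r1 m[φ3→X10] = [2, 1]
r1 m[φ4→X13] = [0, 1]
r1 m[φ5→X1] = [6, 4]
r1 m[φ6→X3] = [3, 9]
r1 m[X11→φ0] = [0, 0]
r1 m[X13→φ3] = [0, 0]
r1 m[X13→φ4] = [0, 0]
r1 m[X15→φ2] = [0, 0]
r1 m[X6→φ0] = [0, 0]
r1 m[X5→φ1] = [0, 0]
r1 m[X3→φ2] = [0, 0]
r1 m[X3→φ6] = [0, 0]
r1 m[X1→φ0] = [0, 0]
r1 m[X1→φ1] = [0, 0]
r1 m[X1→φ2] = [0, 0]
r1 m[X1→φ3] = [0, 0]
r1 m[X1→φ5] = [0, 0]
r1 m[X10→φ3] = [0, 0]
r2 m[φ0→X11] = [0, 1]
r2 m[φ0→X6] = [1, 0]
r2 m[φ0→X1] = [0, 1]
r2 m[φ1→X5] = [3, 6]
r2 m[φ1→X1] = [3, 6]
r2 m[φ2→X15] = [1, 0]
r2 m[φ2→X3] = [2, 0]
r2 m[φ2→X1] = [0, 1]
r2 m[φ3→X13] = [1, 2]
r2 m[φ3→X1] = [2, 1]
r2 m[φ3→X10] = [2, 1]
r2 m[φ4→X13] = [0, 1]
r2 m[φ5→X1] = [6, 4]
r2 m[φ6→X3] = [3, 9]
r2 m[X11→φ0] = [0, 0]
r2 m[X13→φ3] = [0, 1]
r2 m[X13→φ4] = [1, 2]
r2 m[X15→φ2] = [0, 0]
r2 m[X6→φ0] = [0, 0]
r2 m[X5→φ1] = [0, 0]
r2 m[X3→φ2] = [3, 9]
r2 m[X3→φ6] = [2, 0]
r2 m[X1→φ0] = [11, 12]
r2 m[X1→φ1] = [8, 7]
r2 m[X1→φ2] = [11, 12]
r2 m[X1→φ3] = [9, 12]
r2 m[X1→φ5] = [5, 9]
r2 m[X10→φ3] = [0, 0]
r3 m[φ0→X11] = [11, 13]
r3 m[φ0→X6] = [13, 11]
r3 m[φ0→X1] = [0, 1]
r3 m[φ1→X5] = [11, 13]
r3 m[φ1→X1] = [3, 6]
r3 m[φ2→X15] = [18, 17]
r3 m[φ2→X3] = [14, 11]
r3 m[φ2→X1] = [7, 5]
r3 m[φ3→X13] = [13, 11]
r3 m[φ3→X1] = [3, 1]
r3 m[φ3→X10] = [13, 12]
r3 m[φ4→X13] = [0, 1]
r3 m[φ5→X1] = [6, 4]
r3 m[φ6→X3] = [3, 9]
r3 m[X11→φ0] = [0, 0]
r3 m[X13→φ3] = [0, 1]
r3 m[X13→φ4] = [1, 2]
r3 m[X15→φ2] = [0, 0]
r3 m[X6→φ0] = [0, 0]
r3 m[X5→φ1] = [0, 0]
r3 m[X3→φ2] = [3, 9]
r3 m[X3→φ6] = [2, 0]
r3 m[X1→φ0] = [11, 12]
r3 m[X1→φ1] = [8, 7]
r3 m[X1→φ2] = [11, 12]
r3 m[X1→φ3] = [9, 12]
r3 m[X1→φ5] = [5, 9]
r3 m[X10→φ3] = [0, 0]
r4 m[φ0→X11] = [11, 13]
r4 m[φ0→X6] = [13, 11]
r4 m[φ0→X1] = [0, 1]
r4 m[φ1→X5] = [11, 13]
r4 m[φ1→X1] = [3, 6]
r4 m[φ2→X15] = [18, 17]
r4 m[φ2→X3] = [14, 11]
r4 m[φ2→X1] = [7, 5]
r4 m[φ3→X13] = [13, 11]
r4 m[φ3→X1] = [3, 1]
r4 m[φ3→X10] = [13, 12]
r4 m[φ4→X13] = [0, 1]
r4 m[φ5→X1] = [6, 4]
r4 m[φ6→X3] = [3, 9]
r4 m[X11→φ0] = [0, 0]
r4 m[X13→φ3] = [0, 1]
r4 m[X13→φ4] = [13, 11]
r4 m[X15→φ2] = [0, 0]
r4 m[X6→φ0] = [0, 0]
r4 m[X5→φ1] = [0, 0]
r4 m[X3→φ2] = [3, 9]
r4 m[X3→φ6] = [14, 11]
r4 m[X1→φ0] = [19, 16]
r4 m[X1→φ1] = [16, 11]
r4 m[X1→φ2] = [12, 12]
r4 m[X1→φ3] = [16, 16]
r4 m[X1→φ5] = [13, 13]
r4 m[X10→φ3] = [0, 0]
r5 m[φ0→X11] = [17, 17]
r5 m[φ0→X6] = [17, 17]
r5 m[φ0→X1] = [0, 1]
r5 m[φ1→X5] = [19, 17]
r5 m[φ1→X1] = [3, 6]
r5 m[φ2→X15] = [19, 17]
r5 m[φ2→X3] = [14, 12]
r5 m[φ2→X1] = [7, 5]
r5 m[φ3→X13] = [17, 18]
r5 m[φ3→X1] = [3, 1]
r5 m[φ3→X10] = [18, 17]
r5 m[φ4→X13] = [0, 1]
r5 m[φ5→X1] = [6, 4]
r5 m[φ6→X3] = [3, 9]
r5 m[X11→φ0] = [0, 0]
r5 m[X13→φ3] = [0, 1]
r5 m[X13→φ4] = [13, 11]
r5 m[X15→φ2] = [0, 0]
r5 m[X6→φ0] = [0, 0]
r5 m[X5→φ1] = [0, 0]
r5 m[X3→φ2] = [3, 9]
r5 m[X3→φ6] = [14, 11]
r5 m[X1→φ0] = [19, 16]
r5 m[X1→φ1] = [16, 11]
r5 m[X1→φ2] = [12, 12]
r5 m[X1→φ3] = [16, 16]
r5 m[X1→φ5] = [13, 13]
r5 m[X10→φ3] = [0, 0]
r6 m[φ0→X11] = [17, 17]
r6 m[φ0→X6] = [17, 17]
r6 m[φ0→X1] = [0, 1]
r6 m[φ1→X5] = [19, 17]
r6 m[φ1→X1] = [3, 6]
r6 m[φ2→X15] = [19, 17]
r6 m[φ2→X3] = [14, 12]
r6 m[φ2→X1] = [7, 5]
r6 m[φ3→X13] = [17, 18]
r6 m[φ3→X1] = [3, 1]
r6 m[φ3→X10] = [18, 17]
r6 m[φ4→X13] = [0, 1]
r6 m[φ5→X1] = [6, 4]
r6 m[φ6→X3] = [3, 9]
r6 m[X11→φ0] = [0, 0]
r6 m[X13→φ3] = [0, 1]
r6 m[X13→φ4] = [17, 18]
r6 m[X15→φ2] = [0, 0]
r6 m[X6→φ0] = [0, 0]
r6 m[X5→φ1] = [0, 0]
r6 m[X3→φ2] = [3, 9]
r6 m[X3→φ6] = [14, 12]
r6 m[X1→φ0] = [19, 16]
r6 m[X1→φ1] = [16, 11]
r6 m[X1→φ2] = [12, 12]
r6 m[X1→φ3] = [16, 16]
r6 m[X1→φ5] = [13, 13]
r6 m[X10→φ3] = [0, 0]
r7 m[φ0→X11] = [17, 17]
r7 m[φ0→X6] = [17, 17]
r7 m[φ0→X1] = [0, 1]
r7 m[φ1→X5] = [19, 17]
r7 m[φ1→X1] = [3, 6]
r7 m[φ2→X15] = [19, 17]
r7 m[φ2→X3] = [14, 12]
r7 m[φ2→X1] = [7, 5]
r7 m[φ3→X13] = [17, 18]
r7 m[φ3→X1] = [3, 1]
r7 m[φ3→X10] = [18, 17]
r7 m[φ4→X13] = [0, 1]
r7 m[φ5→X1] = [6, 4]
r7 m[φ6→X3] = [3, 9]
r7 m[X11→φ0] = [0, 0]
r7 m[X13→φ3] = [0, 1]
r7 m[X13→φ4] = [17, 18]
r7 m[X15→φ2] = [0, 0]
r7 m[X6→φ0] = [0, 0]
r7 m[X5→φ1] = [0, 0]
r7 m[X3→φ2] = [3, 9]
r7 m[X3→φ6] = [14, 12]
r7 m[X1→φ0] = [19, 16]
r7 m[X1→φ1] = [16, 11]
r7 m[X1→φ2] = [12, 12]
r7 m[X1→φ3] = [16, 16]
r7 m[X1→φ5] = [13, 13]
r7 m[X10→φ3] = [0, 0]
fixed point reached at round 7
traceback from X11: (X11=0, X13=0, X15=1, X6=1, X5=1, X3=0, X1=1, X10=1), score=17

assignment: (X11=0, X13=0, X15=1, X6=1, X5=1, X3=0, X1=1, X10=1); score = 17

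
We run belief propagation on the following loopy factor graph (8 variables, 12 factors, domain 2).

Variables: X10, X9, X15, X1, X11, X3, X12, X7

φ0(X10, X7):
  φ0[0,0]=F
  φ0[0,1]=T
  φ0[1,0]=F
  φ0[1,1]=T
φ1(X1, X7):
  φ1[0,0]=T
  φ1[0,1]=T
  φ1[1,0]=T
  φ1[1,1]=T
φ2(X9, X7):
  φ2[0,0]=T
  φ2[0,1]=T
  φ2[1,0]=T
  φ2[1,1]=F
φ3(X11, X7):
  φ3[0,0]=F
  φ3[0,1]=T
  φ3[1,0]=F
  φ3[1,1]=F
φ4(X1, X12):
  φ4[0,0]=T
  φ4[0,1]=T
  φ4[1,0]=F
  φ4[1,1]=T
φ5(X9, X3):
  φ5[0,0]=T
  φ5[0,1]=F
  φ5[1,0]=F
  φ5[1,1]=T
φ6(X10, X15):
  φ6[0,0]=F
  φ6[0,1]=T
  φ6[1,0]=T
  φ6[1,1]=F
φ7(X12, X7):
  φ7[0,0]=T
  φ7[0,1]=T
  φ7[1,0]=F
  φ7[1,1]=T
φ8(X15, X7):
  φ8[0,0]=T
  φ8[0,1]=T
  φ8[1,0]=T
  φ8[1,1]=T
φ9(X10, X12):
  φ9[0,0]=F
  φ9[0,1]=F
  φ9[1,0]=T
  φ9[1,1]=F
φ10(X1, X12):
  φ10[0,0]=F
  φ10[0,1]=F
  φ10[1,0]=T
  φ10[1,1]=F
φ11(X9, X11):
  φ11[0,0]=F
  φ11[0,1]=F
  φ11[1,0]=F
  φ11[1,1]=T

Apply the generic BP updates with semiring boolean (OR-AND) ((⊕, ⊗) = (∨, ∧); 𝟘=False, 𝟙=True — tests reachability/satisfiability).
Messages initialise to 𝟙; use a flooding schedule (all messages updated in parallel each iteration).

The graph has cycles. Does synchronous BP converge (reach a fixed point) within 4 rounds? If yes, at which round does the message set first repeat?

NOT CONVERGED within 4 rounds

init: all messages = 𝟙 over 2 values
r1 m[φ0→X10] = [T, T]
r1 m[φ0→X7] = [F, T]
r1 m[φ1→X1] = [T, T]
r1 m[φ1→X7] = [T, T]
r1 m[φ2→X9] = [T, T]
r1 m[φ2→X7] = [T, T]
r1 m[φ3→X11] = [T, F]
r1 m[φ3→X7] = [F, T]
r1 m[φ4→X1] = [T, T]
r1 m[φ4→X12] = [T, T]
r1 m[φ5→X9] = [T, T]
r1 m[φ5→X3] = [T, T]
r1 m[φ6→X10] = [T, T]
r1 m[φ6→X15] = [T, T]
r1 m[φ7→X12] = [T, T]
r1 m[φ7→X7] = [T, T]
r1 m[φ8→X15] = [T, T]
r1 m[φ8→X7] = [T, T]
r1 m[φ9→X10] = [F, T]
r1 m[φ9→X12] = [T, F]
r1 m[φ10→X1] = [F, T]
r1 m[φ10→X12] = [T, F]
r1 m[φ11→X9] = [F, T]
r1 m[φ11→X11] = [F, T]
r1 m[X10→φ0] = [T, T]
r1 m[X10→φ6] = [T, T]
r1 m[X10→φ9] = [T, T]
r1 m[X9→φ2] = [T, T]
r1 m[X9→φ5] = [T, T]
r1 m[X9→φ11] = [T, T]
r1 m[X15→φ6] = [T, T]
r1 m[X15→φ8] = [T, T]
r1 m[X1→φ1] = [T, T]
r1 m[X1→φ4] = [T, T]
r1 m[X1→φ10] = [T, T]
r1 m[X11→φ3] = [T, T]
r1 m[X11→φ11] = [T, T]
r1 m[X3→φ5] = [T, T]
r1 m[X12→φ4] = [T, T]
r1 m[X12→φ7] = [T, T]
r1 m[X12→φ9] = [T, T]
r1 m[X12→φ10] = [T, T]
r1 m[X7→φ0] = [T, T]
r1 m[X7→φ1] = [T, T]
r1 m[X7→φ2] = [T, T]
r1 m[X7→φ3] = [T, T]
r1 m[X7→φ7] = [T, T]
r1 m[X7→φ8] = [T, T]
r2 m[φ0→X10] = [T, T]
r2 m[φ0→X7] = [F, T]
r2 m[φ1→X1] = [T, T]
r2 m[φ1→X7] = [T, T]
r2 m[φ2→X9] = [T, T]
r2 m[φ2→X7] = [T, T]
r2 m[φ3→X11] = [T, F]
r2 m[φ3→X7] = [F, T]
r2 m[φ4→X1] = [T, T]
r2 m[φ4→X12] = [T, T]
r2 m[φ5→X9] = [T, T]
r2 m[φ5→X3] = [T, T]
r2 m[φ6→X10] = [T, T]
r2 m[φ6→X15] = [T, T]
r2 m[φ7→X12] = [T, T]
r2 m[φ7→X7] = [T, T]
r2 m[φ8→X15] = [T, T]
r2 m[φ8→X7] = [T, T]
r2 m[φ9→X10] = [F, T]
r2 m[φ9→X12] = [T, F]
r2 m[φ10→X1] = [F, T]
r2 m[φ10→X12] = [T, F]
r2 m[φ11→X9] = [F, T]
r2 m[φ11→X11] = [F, T]
r2 m[X10→φ0] = [F, T]
r2 m[X10→φ6] = [F, T]
r2 m[X10→φ9] = [T, T]
r2 m[X9→φ2] = [F, T]
r2 m[X9→φ5] = [F, T]
r2 m[X9→φ11] = [T, T]
r2 m[X15→φ6] = [T, T]
r2 m[X15→φ8] = [T, T]
r2 m[X1→φ1] = [F, T]
r2 m[X1→φ4] = [F, T]
r2 m[X1→φ10] = [T, T]
r2 m[X11→φ3] = [F, T]
r2 m[X11→φ11] = [T, F]
r2 m[X3→φ5] = [T, T]
r2 m[X12→φ4] = [T, F]
r2 m[X12→φ7] = [T, F]
r2 m[X12→φ9] = [T, F]
r2 m[X12→φ10] = [T, F]
r2 m[X7→φ0] = [F, T]
r2 m[X7→φ1] = [F, T]
r2 m[X7→φ2] = [F, T]
r2 m[X7→φ3] = [F, T]
r2 m[X7→φ7] = [F, T]
r2 m[X7→φ8] = [F, T]
r3 m[φ0→X10] = [T, T]
r3 m[φ0→X7] = [F, T]
r3 m[φ1→X1] = [T, T]
r3 m[φ1→X7] = [T, T]
r3 m[φ2→X9] = [T, F]
r3 m[φ2→X7] = [T, F]
r3 m[φ3→X11] = [T, F]
r3 m[φ3→X7] = [F, F]
r3 m[φ4→X1] = [T, F]
r3 m[φ4→X12] = [F, T]
r3 m[φ5→X9] = [T, T]
r3 m[φ5→X3] = [F, T]
r3 m[φ6→X10] = [T, T]
r3 m[φ6→X15] = [T, F]
r3 m[φ7→X12] = [T, T]
r3 m[φ7→X7] = [T, T]
r3 m[φ8→X15] = [T, T]
r3 m[φ8→X7] = [T, T]
r3 m[φ9→X10] = [F, T]
r3 m[φ9→X12] = [T, F]
r3 m[φ10→X1] = [F, T]
r3 m[φ10→X12] = [T, F]
r3 m[φ11→X9] = [F, F]
r3 m[φ11→X11] = [F, T]
r3 m[X10→φ0] = [F, T]
r3 m[X10→φ6] = [F, T]
r3 m[X10→φ9] = [T, T]
r3 m[X9→φ2] = [F, T]
r3 m[X9→φ5] = [F, T]
r3 m[X9→φ11] = [T, T]
r3 m[X15→φ6] = [T, T]
r3 m[X15→φ8] = [T, T]
r3 m[X1→φ1] = [F, T]
r3 m[X1→φ4] = [F, T]
r3 m[X1→φ10] = [T, T]
r3 m[X11→φ3] = [F, T]
r3 m[X11→φ11] = [T, F]
r3 m[X3→φ5] = [T, T]
r3 m[X12→φ4] = [T, F]
r3 m[X12→φ7] = [T, F]
r3 m[X12→φ9] = [T, F]
r3 m[X12→φ10] = [T, F]
r3 m[X7→φ0] = [F, T]
r3 m[X7→φ1] = [F, T]
r3 m[X7→φ2] = [F, T]
r3 m[X7→φ3] = [F, T]
r3 m[X7→φ7] = [F, T]
r3 m[X7→φ8] = [F, T]
r4 m[φ0→X10] = [T, T]
r4 m[φ0→X7] = [F, T]
r4 m[φ1→X1] = [T, T]
r4 m[φ1→X7] = [T, T]
r4 m[φ2→X9] = [T, F]
r4 m[φ2→X7] = [T, F]
r4 m[φ3→X11] = [T, F]
r4 m[φ3→X7] = [F, F]
r4 m[φ4→X1] = [T, F]
r4 m[φ4→X12] = [F, T]
r4 m[φ5→X9] = [T, T]
r4 m[φ5→X3] = [F, T]
r4 m[φ6→X10] = [T, T]
r4 m[φ6→X15] = [T, F]
r4 m[φ7→X12] = [T, T]
r4 m[φ7→X7] = [T, T]
r4 m[φ8→X15] = [T, T]
r4 m[φ8→X7] = [T, T]
r4 m[φ9→X10] = [F, T]
r4 m[φ9→X12] = [T, F]
r4 m[φ10→X1] = [F, T]
r4 m[φ10→X12] = [T, F]
r4 m[φ11→X9] = [F, F]
r4 m[φ11→X11] = [F, T]
r4 m[X10→φ0] = [F, T]
r4 m[X10→φ6] = [F, T]
r4 m[X10→φ9] = [T, T]
r4 m[X9→φ2] = [F, F]
r4 m[X9→φ5] = [F, F]
r4 m[X9→φ11] = [T, F]
r4 m[X15→φ6] = [T, T]
r4 m[X15→φ8] = [T, F]
r4 m[X1→φ1] = [F, F]
r4 m[X1→φ4] = [F, T]
r4 m[X1→φ10] = [T, F]
r4 m[X11→φ3] = [F, T]
r4 m[X11→φ11] = [T, F]
r4 m[X3→φ5] = [T, T]
r4 m[X12→φ4] = [T, F]
r4 m[X12→φ7] = [F, F]
r4 m[X12→φ9] = [F, F]
r4 m[X12→φ10] = [F, F]
r4 m[X7→φ0] = [F, F]
r4 m[X7→φ1] = [F, F]
r4 m[X7→φ2] = [F, F]
r4 m[X7→φ3] = [F, F]
r4 m[X7→φ7] = [F, F]
r4 m[X7→φ8] = [F, F]
no fixed point within 4 rounds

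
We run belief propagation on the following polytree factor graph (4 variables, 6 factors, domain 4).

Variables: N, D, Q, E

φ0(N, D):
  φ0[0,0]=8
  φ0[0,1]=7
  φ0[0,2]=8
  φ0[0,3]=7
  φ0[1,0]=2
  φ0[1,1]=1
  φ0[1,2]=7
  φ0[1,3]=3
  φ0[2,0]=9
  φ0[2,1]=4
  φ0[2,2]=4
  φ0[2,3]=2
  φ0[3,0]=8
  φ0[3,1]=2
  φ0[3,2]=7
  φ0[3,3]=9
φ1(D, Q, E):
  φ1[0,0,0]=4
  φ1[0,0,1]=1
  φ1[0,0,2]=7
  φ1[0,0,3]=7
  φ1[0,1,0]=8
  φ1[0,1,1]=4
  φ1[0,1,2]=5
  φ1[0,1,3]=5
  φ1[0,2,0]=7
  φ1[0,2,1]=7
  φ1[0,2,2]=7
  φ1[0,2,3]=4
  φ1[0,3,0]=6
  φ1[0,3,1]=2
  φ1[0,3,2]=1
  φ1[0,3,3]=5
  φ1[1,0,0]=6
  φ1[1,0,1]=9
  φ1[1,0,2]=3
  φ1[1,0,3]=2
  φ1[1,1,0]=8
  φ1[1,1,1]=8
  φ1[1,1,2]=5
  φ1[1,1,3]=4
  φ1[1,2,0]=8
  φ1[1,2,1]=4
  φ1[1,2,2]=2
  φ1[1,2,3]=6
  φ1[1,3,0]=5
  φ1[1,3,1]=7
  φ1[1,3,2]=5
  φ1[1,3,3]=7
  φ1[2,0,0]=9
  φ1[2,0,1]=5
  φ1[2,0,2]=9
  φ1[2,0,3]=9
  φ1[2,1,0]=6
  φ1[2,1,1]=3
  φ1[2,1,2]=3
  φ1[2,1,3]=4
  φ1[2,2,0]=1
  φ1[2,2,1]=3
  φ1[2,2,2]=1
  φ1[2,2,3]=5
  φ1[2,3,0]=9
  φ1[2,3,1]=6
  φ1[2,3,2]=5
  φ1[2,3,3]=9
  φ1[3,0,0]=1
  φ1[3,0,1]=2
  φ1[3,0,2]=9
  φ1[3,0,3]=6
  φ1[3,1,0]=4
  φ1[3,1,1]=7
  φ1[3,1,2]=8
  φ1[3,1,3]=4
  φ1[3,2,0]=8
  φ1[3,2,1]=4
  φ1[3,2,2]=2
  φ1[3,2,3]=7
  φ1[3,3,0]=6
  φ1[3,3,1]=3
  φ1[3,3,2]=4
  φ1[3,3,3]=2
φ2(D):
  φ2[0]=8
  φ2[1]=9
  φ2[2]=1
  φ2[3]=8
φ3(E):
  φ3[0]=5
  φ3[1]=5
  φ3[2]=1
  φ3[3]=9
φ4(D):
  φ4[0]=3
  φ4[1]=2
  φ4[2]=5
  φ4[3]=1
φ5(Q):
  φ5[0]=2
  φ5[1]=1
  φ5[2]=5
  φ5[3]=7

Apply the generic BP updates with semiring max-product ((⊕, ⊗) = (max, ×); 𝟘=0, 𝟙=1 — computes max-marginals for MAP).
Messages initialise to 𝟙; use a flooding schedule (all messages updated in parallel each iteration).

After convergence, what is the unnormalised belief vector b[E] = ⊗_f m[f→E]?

b[E] = [45360, 37800, 7560, 68040]

init: all messages = 𝟙 over 4 values
r1 m[φ0→N] = [8, 7, 9, 9]
r1 m[φ0→D] = [9, 7, 8, 9]
r1 m[φ1→D] = [8, 9, 9, 9]
r1 m[φ1→Q] = [9, 8, 8, 9]
r1 m[φ1→E] = [9, 9, 9, 9]
r1 m[φ2→D] = [8, 9, 1, 8]
r1 m[φ3→E] = [5, 5, 1, 9]
r1 m[φ4→D] = [3, 2, 5, 1]
r1 m[φ5→Q] = [2, 1, 5, 7]
r1 m[N→φ0] = [1, 1, 1, 1]
r1 m[D→φ0] = [1, 1, 1, 1]
r1 m[D→φ1] = [1, 1, 1, 1]
r1 m[D→φ2] = [1, 1, 1, 1]
r1 m[D→φ4] = [1, 1, 1, 1]
r1 m[Q→φ1] = [1, 1, 1, 1]
r1 m[Q→φ5] = [1, 1, 1, 1]
r1 m[E→φ1] = [1, 1, 1, 1]
r1 m[E→φ3] = [1, 1, 1, 1]
r2 m[φ0→N] = [8, 7, 9, 9]
r2 m[φ0→D] = [9, 7, 8, 9]
r2 m[φ1→D] = [8, 9, 9, 9]
r2 m[φ1→Q] = [9, 8, 8, 9]
r2 m[φ1→E] = [9, 9, 9, 9]
r2 m[φ2→D] = [8, 9, 1, 8]
r2 m[φ3→E] = [5, 5, 1, 9]
r2 m[φ4→D] = [3, 2, 5, 1]
r2 m[φ5→Q] = [2, 1, 5, 7]
r2 m[N→φ0] = [1, 1, 1, 1]
r2 m[D→φ0] = [192, 162, 45, 72]
r2 m[D→φ1] = [216, 126, 40, 72]
r2 m[D→φ2] = [216, 126, 360, 81]
r2 m[D→φ4] = [576, 567, 72, 648]
r2 m[Q→φ1] = [2, 1, 5, 7]
r2 m[Q→φ5] = [9, 8, 8, 9]
r2 m[E→φ1] = [5, 5, 1, 9]
r2 m[E→φ3] = [9, 9, 9, 9]
r3 m[φ0→N] = [1536, 384, 1728, 1536]
r3 m[φ0→D] = [9, 7, 8, 9]
r3 m[φ1→D] = [315, 441, 567, 315]
r3 m[φ1→Q] = [13608, 9720, 7776, 9720]
r3 m[φ1→E] = [9072, 7560, 7560, 7560]
r3 m[φ2→D] = [8, 9, 1, 8]
r3 m[φ3→E] = [5, 5, 1, 9]
r3 m[φ4→D] = [3, 2, 5, 1]
r3 m[φ5→Q] = [2, 1, 5, 7]
r3 m[N→φ0] = [1, 1, 1, 1]
r3 m[D→φ0] = [192, 162, 45, 72]
r3 m[D→φ1] = [216, 126, 40, 72]
r3 m[D→φ2] = [216, 126, 360, 81]
r3 m[D→φ4] = [576, 567, 72, 648]
r3 m[Q→φ1] = [2, 1, 5, 7]
r3 m[Q→φ5] = [9, 8, 8, 9]
r3 m[E→φ1] = [5, 5, 1, 9]
r3 m[E→φ3] = [9, 9, 9, 9]
r4 m[φ0→N] = [1536, 384, 1728, 1536]
r4 m[φ0→D] = [9, 7, 8, 9]
r4 m[φ1→D] = [315, 441, 567, 315]
r4 m[φ1→Q] = [13608, 9720, 7776, 9720]
r4 m[φ1→E] = [9072, 7560, 7560, 7560]
r4 m[φ2→D] = [8, 9, 1, 8]
r4 m[φ3→E] = [5, 5, 1, 9]
r4 m[φ4→D] = [3, 2, 5, 1]
r4 m[φ5→Q] = [2, 1, 5, 7]
r4 m[N→φ0] = [1, 1, 1, 1]
r4 m[D→φ0] = [7560, 7938, 2835, 2520]
r4 m[D→φ1] = [216, 126, 40, 72]
r4 m[D→φ2] = [8505, 6174, 22680, 2835]
r4 m[D→φ4] = [22680, 27783, 4536, 22680]
r4 m[Q→φ1] = [2, 1, 5, 7]
r4 m[Q→φ5] = [13608, 9720, 7776, 9720]
r4 m[E→φ1] = [5, 5, 1, 9]
r4 m[E→φ3] = [9072, 7560, 7560, 7560]
r5 m[φ0→N] = [60480, 19845, 68040, 60480]
r5 m[φ0→D] = [9, 7, 8, 9]
r5 m[φ1→D] = [315, 441, 567, 315]
r5 m[φ1→Q] = [13608, 9720, 7776, 9720]
r5 m[φ1→E] = [9072, 7560, 7560, 7560]
r5 m[φ2→D] = [8, 9, 1, 8]
r5 m[φ3→E] = [5, 5, 1, 9]
r5 m[φ4→D] = [3, 2, 5, 1]
r5 m[φ5→Q] = [2, 1, 5, 7]
r5 m[N→φ0] = [1, 1, 1, 1]
r5 m[D→φ0] = [7560, 7938, 2835, 2520]
r5 m[D→φ1] = [216, 126, 40, 72]
r5 m[D→φ2] = [8505, 6174, 22680, 2835]
r5 m[D→φ4] = [22680, 27783, 4536, 22680]
r5 m[Q→φ1] = [2, 1, 5, 7]
r5 m[Q→φ5] = [13608, 9720, 7776, 9720]
r5 m[E→φ1] = [5, 5, 1, 9]
r5 m[E→φ3] = [9072, 7560, 7560, 7560]
r6 m[φ0→N] = [60480, 19845, 68040, 60480]
r6 m[φ0→D] = [9, 7, 8, 9]
r6 m[φ1→D] = [315, 441, 567, 315]
r6 m[φ1→Q] = [13608, 9720, 7776, 9720]
r6 m[φ1→E] = [9072, 7560, 7560, 7560]
r6 m[φ2→D] = [8, 9, 1, 8]
r6 m[φ3→E] = [5, 5, 1, 9]
r6 m[φ4→D] = [3, 2, 5, 1]
r6 m[φ5→Q] = [2, 1, 5, 7]
r6 m[N→φ0] = [1, 1, 1, 1]
r6 m[D→φ0] = [7560, 7938, 2835, 2520]
r6 m[D→φ1] = [216, 126, 40, 72]
r6 m[D→φ2] = [8505, 6174, 22680, 2835]
r6 m[D→φ4] = [22680, 27783, 4536, 22680]
r6 m[Q→φ1] = [2, 1, 5, 7]
r6 m[Q→φ5] = [13608, 9720, 7776, 9720]
r6 m[E→φ1] = [5, 5, 1, 9]
r6 m[E→φ3] = [9072, 7560, 7560, 7560]
fixed point reached at round 6
b[E] = ⊗ incoming = [45360, 37800, 7560, 68040]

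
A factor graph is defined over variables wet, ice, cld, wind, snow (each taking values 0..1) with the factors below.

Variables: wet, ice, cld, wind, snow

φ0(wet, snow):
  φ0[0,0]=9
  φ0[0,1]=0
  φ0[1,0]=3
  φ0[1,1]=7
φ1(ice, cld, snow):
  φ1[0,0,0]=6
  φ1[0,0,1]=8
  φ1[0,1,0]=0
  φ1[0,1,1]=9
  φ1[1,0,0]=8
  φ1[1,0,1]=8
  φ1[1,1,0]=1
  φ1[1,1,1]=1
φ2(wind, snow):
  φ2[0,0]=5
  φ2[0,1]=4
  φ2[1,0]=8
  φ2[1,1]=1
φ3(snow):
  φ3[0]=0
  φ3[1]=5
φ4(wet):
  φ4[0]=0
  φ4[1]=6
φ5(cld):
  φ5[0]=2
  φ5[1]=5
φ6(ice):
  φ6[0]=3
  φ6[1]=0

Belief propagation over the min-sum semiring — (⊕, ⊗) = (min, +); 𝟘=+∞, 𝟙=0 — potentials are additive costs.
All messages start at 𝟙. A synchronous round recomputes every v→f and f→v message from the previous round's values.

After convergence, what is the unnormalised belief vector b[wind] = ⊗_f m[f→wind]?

b[wind] = [15, 12]

init: all messages = 𝟙 over 2 values
r1 m[φ0→wet] = [0, 3]
r1 m[φ0→snow] = [3, 0]
r1 m[φ1→ice] = [0, 1]
r1 m[φ1→cld] = [6, 0]
r1 m[φ1→snow] = [0, 1]
r1 m[φ2→wind] = [4, 1]
r1 m[φ2→snow] = [5, 1]
r1 m[φ3→snow] = [0, 5]
r1 m[φ4→wet] = [0, 6]
r1 m[φ5→cld] = [2, 5]
r1 m[φ6→ice] = [3, 0]
r1 m[wet→φ0] = [0, 0]
r1 m[wet→φ4] = [0, 0]
r1 m[ice→φ1] = [0, 0]
r1 m[ice→φ6] = [0, 0]
r1 m[cld→φ1] = [0, 0]
r1 m[cld→φ5] = [0, 0]
r1 m[wind→φ2] = [0, 0]
r1 m[snow→φ0] = [0, 0]
r1 m[snow→φ1] = [0, 0]
r1 m[snow→φ2] = [0, 0]
r1 m[snow→φ3] = [0, 0]
r2 m[φ0→wet] = [0, 3]
r2 m[φ0→snow] = [3, 0]
r2 m[φ1→ice] = [0, 1]
r2 m[φ1→cld] = [6, 0]
r2 m[φ1→snow] = [0, 1]
r2 m[φ2→wind] = [4, 1]
r2 m[φ2→snow] = [5, 1]
r2 m[φ3→snow] = [0, 5]
r2 m[φ4→wet] = [0, 6]
r2 m[φ5→cld] = [2, 5]
r2 m[φ6→ice] = [3, 0]
r2 m[wet→φ0] = [0, 6]
r2 m[wet→φ4] = [0, 3]
r2 m[ice→φ1] = [3, 0]
r2 m[ice→φ6] = [0, 1]
r2 m[cld→φ1] = [2, 5]
r2 m[cld→φ5] = [6, 0]
r2 m[wind→φ2] = [0, 0]
r2 m[snow→φ0] = [5, 7]
r2 m[snow→φ1] = [8, 6]
r2 m[snow→φ2] = [3, 6]
r2 m[snow→φ3] = [8, 2]
r3 m[φ0→wet] = [7, 8]
r3 m[φ0→snow] = [9, 0]
r3 m[φ1→ice] = [13, 12]
r3 m[φ1→cld] = [14, 7]
r3 m[φ1→snow] = [6, 6]
r3 m[φ2→wind] = [8, 7]
r3 m[φ2→snow] = [5, 1]
r3 m[φ3→snow] = [0, 5]
r3 m[φ4→wet] = [0, 6]
r3 m[φ5→cld] = [2, 5]
r3 m[φ6→ice] = [3, 0]
r3 m[wet→φ0] = [0, 6]
r3 m[wet→φ4] = [0, 3]
r3 m[ice→φ1] = [3, 0]
r3 m[ice→φ6] = [0, 1]
r3 m[cld→φ1] = [2, 5]
r3 m[cld→φ5] = [6, 0]
r3 m[wind→φ2] = [0, 0]
r3 m[snow→φ0] = [5, 7]
r3 m[snow→φ1] = [8, 6]
r3 m[snow→φ2] = [3, 6]
r3 m[snow→φ3] = [8, 2]
r4 m[φ0→wet] = [7, 8]
r4 m[φ0→snow] = [9, 0]
r4 m[φ1→ice] = [13, 12]
r4 m[φ1→cld] = [14, 7]
r4 m[φ1→snow] = [6, 6]
r4 m[φ2→wind] = [8, 7]
r4 m[φ2→snow] = [5, 1]
r4 m[φ3→snow] = [0, 5]
r4 m[φ4→wet] = [0, 6]
r4 m[φ5→cld] = [2, 5]
r4 m[φ6→ice] = [3, 0]
r4 m[wet→φ0] = [0, 6]
r4 m[wet→φ4] = [7, 8]
r4 m[ice→φ1] = [3, 0]
r4 m[ice→φ6] = [13, 12]
r4 m[cld→φ1] = [2, 5]
r4 m[cld→φ5] = [14, 7]
r4 m[wind→φ2] = [0, 0]
r4 m[snow→φ0] = [11, 12]
r4 m[snow→φ1] = [14, 6]
r4 m[snow→φ2] = [15, 11]
r4 m[snow→φ3] = [20, 7]
r5 m[φ0→wet] = [12, 14]
r5 m[φ0→snow] = [9, 0]
r5 m[φ1→ice] = [16, 12]
r5 m[φ1→cld] = [14, 7]
r5 m[φ1→snow] = [6, 6]
r5 m[φ2→wind] = [15, 12]
r5 m[φ2→snow] = [5, 1]
r5 m[φ3→snow] = [0, 5]
r5 m[φ4→wet] = [0, 6]
r5 m[φ5→cld] = [2, 5]
r5 m[φ6→ice] = [3, 0]
r5 m[wet→φ0] = [0, 6]
r5 m[wet→φ4] = [7, 8]
r5 m[ice→φ1] = [3, 0]
r5 m[ice→φ6] = [13, 12]
r5 m[cld→φ1] = [2, 5]
r5 m[cld→φ5] = [14, 7]
r5 m[wind→φ2] = [0, 0]
r5 m[snow→φ0] = [11, 12]
r5 m[snow→φ1] = [14, 6]
r5 m[snow→φ2] = [15, 11]
r5 m[snow→φ3] = [20, 7]
r6 m[φ0→wet] = [12, 14]
r6 m[φ0→snow] = [9, 0]
r6 m[φ1→ice] = [16, 12]
r6 m[φ1→cld] = [14, 7]
r6 m[φ1→snow] = [6, 6]
r6 m[φ2→wind] = [15, 12]
r6 m[φ2→snow] = [5, 1]
r6 m[φ3→snow] = [0, 5]
r6 m[φ4→wet] = [0, 6]
r6 m[φ5→cld] = [2, 5]
r6 m[φ6→ice] = [3, 0]
r6 m[wet→φ0] = [0, 6]
r6 m[wet→φ4] = [12, 14]
r6 m[ice→φ1] = [3, 0]
r6 m[ice→φ6] = [16, 12]
r6 m[cld→φ1] = [2, 5]
r6 m[cld→φ5] = [14, 7]
r6 m[wind→φ2] = [0, 0]
r6 m[snow→φ0] = [11, 12]
r6 m[snow→φ1] = [14, 6]
r6 m[snow→φ2] = [15, 11]
r6 m[snow→φ3] = [20, 7]
r7 m[φ0→wet] = [12, 14]
r7 m[φ0→snow] = [9, 0]
r7 m[φ1→ice] = [16, 12]
r7 m[φ1→cld] = [14, 7]
r7 m[φ1→snow] = [6, 6]
r7 m[φ2→wind] = [15, 12]
r7 m[φ2→snow] = [5, 1]
r7 m[φ3→snow] = [0, 5]
r7 m[φ4→wet] = [0, 6]
r7 m[φ5→cld] = [2, 5]
r7 m[φ6→ice] = [3, 0]
r7 m[wet→φ0] = [0, 6]
r7 m[wet→φ4] = [12, 14]
r7 m[ice→φ1] = [3, 0]
r7 m[ice→φ6] = [16, 12]
r7 m[cld→φ1] = [2, 5]
r7 m[cld→φ5] = [14, 7]
r7 m[wind→φ2] = [0, 0]
r7 m[snow→φ0] = [11, 12]
r7 m[snow→φ1] = [14, 6]
r7 m[snow→φ2] = [15, 11]
r7 m[snow→φ3] = [20, 7]
fixed point reached at round 7
b[wind] = ⊗ incoming = [15, 12]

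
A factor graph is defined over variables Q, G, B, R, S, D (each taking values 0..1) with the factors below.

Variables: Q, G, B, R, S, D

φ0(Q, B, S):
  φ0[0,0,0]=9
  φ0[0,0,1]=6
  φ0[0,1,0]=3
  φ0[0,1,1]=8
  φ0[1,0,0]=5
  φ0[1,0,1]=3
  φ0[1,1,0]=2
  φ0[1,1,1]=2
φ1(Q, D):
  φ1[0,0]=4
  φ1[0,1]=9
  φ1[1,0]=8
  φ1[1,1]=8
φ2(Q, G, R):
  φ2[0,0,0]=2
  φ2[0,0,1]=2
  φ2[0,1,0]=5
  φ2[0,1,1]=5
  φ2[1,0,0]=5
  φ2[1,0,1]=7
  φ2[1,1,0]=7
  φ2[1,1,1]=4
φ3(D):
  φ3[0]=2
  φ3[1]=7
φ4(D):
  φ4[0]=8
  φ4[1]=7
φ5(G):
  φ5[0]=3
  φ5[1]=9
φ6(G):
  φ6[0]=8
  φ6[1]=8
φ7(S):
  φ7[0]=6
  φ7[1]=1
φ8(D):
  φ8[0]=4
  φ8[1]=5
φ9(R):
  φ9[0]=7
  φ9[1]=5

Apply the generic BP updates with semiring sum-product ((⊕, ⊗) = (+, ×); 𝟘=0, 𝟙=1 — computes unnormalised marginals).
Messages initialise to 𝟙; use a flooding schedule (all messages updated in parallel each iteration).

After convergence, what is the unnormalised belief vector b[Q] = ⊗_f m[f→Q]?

b[Q] = [1036218816, 772391232]

init: all messages = 𝟙 over 2 values
r1 m[φ0→Q] = [26, 12]
r1 m[φ0→B] = [23, 15]
r1 m[φ0→S] = [19, 19]
r1 m[φ1→Q] = [13, 16]
r1 m[φ1→D] = [12, 17]
r1 m[φ2→Q] = [14, 23]
r1 m[φ2→G] = [16, 21]
r1 m[φ2→R] = [19, 18]
r1 m[φ3→D] = [2, 7]
r1 m[φ4→D] = [8, 7]
r1 m[φ5→G] = [3, 9]
r1 m[φ6→G] = [8, 8]
r1 m[φ7→S] = [6, 1]
r1 m[φ8→D] = [4, 5]
r1 m[φ9→R] = [7, 5]
r1 m[Q→φ0] = [1, 1]
r1 m[Q→φ1] = [1, 1]
r1 m[Q→φ2] = [1, 1]
r1 m[G→φ2] = [1, 1]
r1 m[G→φ5] = [1, 1]
r1 m[G→φ6] = [1, 1]
r1 m[B→φ0] = [1, 1]
r1 m[R→φ2] = [1, 1]
r1 m[R→φ9] = [1, 1]
r1 m[S→φ0] = [1, 1]
r1 m[S→φ7] = [1, 1]
r1 m[D→φ1] = [1, 1]
r1 m[D→φ3] = [1, 1]
r1 m[D→φ4] = [1, 1]
r1 m[D→φ8] = [1, 1]
r2 m[φ0→Q] = [26, 12]
r2 m[φ0→B] = [23, 15]
r2 m[φ0→S] = [19, 19]
r2 m[φ1→Q] = [13, 16]
r2 m[φ1→D] = [12, 17]
r2 m[φ2→Q] = [14, 23]
r2 m[φ2→G] = [16, 21]
r2 m[φ2→R] = [19, 18]
r2 m[φ3→D] = [2, 7]
r2 m[φ4→D] = [8, 7]
r2 m[φ5→G] = [3, 9]
r2 m[φ6→G] = [8, 8]
r2 m[φ7→S] = [6, 1]
r2 m[φ8→D] = [4, 5]
r2 m[φ9→R] = [7, 5]
r2 m[Q→φ0] = [182, 368]
r2 m[Q→φ1] = [364, 276]
r2 m[Q→φ2] = [338, 192]
r2 m[G→φ2] = [24, 72]
r2 m[G→φ5] = [128, 168]
r2 m[G→φ6] = [48, 189]
r2 m[B→φ0] = [1, 1]
r2 m[R→φ2] = [7, 5]
r2 m[R→φ9] = [19, 18]
r2 m[S→φ0] = [6, 1]
r2 m[S→φ7] = [19, 19]
r2 m[D→φ1] = [64, 245]
r2 m[D→φ3] = [384, 595]
r2 m[D→φ4] = [96, 595]
r2 m[D→φ8] = [192, 833]
r3 m[φ0→Q] = [86, 47]
r3 m[φ0→B] = [23064, 9884]
r3 m[φ0→S] = [4760, 4388]
r3 m[φ1→Q] = [2461, 2472]
r3 m[φ1→D] = [3664, 5484]
r3 m[φ2→Q] = [4896, 6648]
r3 m[φ2→G] = [21552, 33528]
r3 m[φ2→R] = [257712, 225456]
r3 m[φ3→D] = [2, 7]
r3 m[φ4→D] = [8, 7]
r3 m[φ5→G] = [3, 9]
r3 m[φ6→G] = [8, 8]
r3 m[φ7→S] = [6, 1]
r3 m[φ8→D] = [4, 5]
r3 m[φ9→R] = [7, 5]
r3 m[Q→φ0] = [182, 368]
r3 m[Q→φ1] = [364, 276]
r3 m[Q→φ2] = [338, 192]
r3 m[G→φ2] = [24, 72]
r3 m[G→φ5] = [128, 168]
r3 m[G→φ6] = [48, 189]
r3 m[B→φ0] = [1, 1]
r3 m[R→φ2] = [7, 5]
r3 m[R→φ9] = [19, 18]
r3 m[S→φ0] = [6, 1]
r3 m[S→φ7] = [19, 19]
r3 m[D→φ1] = [64, 245]
r3 m[D→φ3] = [384, 595]
r3 m[D→φ4] = [96, 595]
r3 m[D→φ8] = [192, 833]
r4 m[φ0→Q] = [86, 47]
r4 m[φ0→B] = [23064, 9884]
r4 m[φ0→S] = [4760, 4388]
r4 m[φ1→Q] = [2461, 2472]
r4 m[φ1→D] = [3664, 5484]
r4 m[φ2→Q] = [4896, 6648]
r4 m[φ2→G] = [21552, 33528]
r4 m[φ2→R] = [257712, 225456]
r4 m[φ3→D] = [2, 7]
r4 m[φ4→D] = [8, 7]
r4 m[φ5→G] = [3, 9]
r4 m[φ6→G] = [8, 8]
r4 m[φ7→S] = [6, 1]
r4 m[φ8→D] = [4, 5]
r4 m[φ9→R] = [7, 5]
r4 m[Q→φ0] = [12049056, 16433856]
r4 m[Q→φ1] = [421056, 312456]
r4 m[Q→φ2] = [211646, 116184]
r4 m[G→φ2] = [24, 72]
r4 m[G→φ5] = [172416, 268224]
r4 m[G→φ6] = [64656, 301752]
r4 m[B→φ0] = [1, 1]
r4 m[R→φ2] = [7, 5]
r4 m[R→φ9] = [257712, 225456]
r4 m[S→φ0] = [6, 1]
r4 m[S→φ7] = [4760, 4388]
r4 m[D→φ1] = [64, 245]
r4 m[D→φ3] = [117248, 191940]
r4 m[D→φ4] = [29312, 191940]
r4 m[D→φ8] = [58624, 268716]
r5 m[φ0→Q] = [86, 47]
r5 m[φ0→B] = [1265260608, 543349440]
r5 m[φ0→S] = [259625664, 250856064]
r5 m[φ1→Q] = [2461, 2472]
r5 m[φ1→D] = [4183872, 6289152]
r5 m[φ2→Q] = [4896, 6648]
r5 m[φ2→G] = [13212384, 20715456]
r5 m[φ2→R] = [158850384, 139331472]
r5 m[φ3→D] = [2, 7]
r5 m[φ4→D] = [8, 7]
r5 m[φ5→G] = [3, 9]
r5 m[φ6→G] = [8, 8]
r5 m[φ7→S] = [6, 1]
r5 m[φ8→D] = [4, 5]
r5 m[φ9→R] = [7, 5]
r5 m[Q→φ0] = [12049056, 16433856]
r5 m[Q→φ1] = [421056, 312456]
r5 m[Q→φ2] = [211646, 116184]
r5 m[G→φ2] = [24, 72]
r5 m[G→φ5] = [172416, 268224]
r5 m[G→φ6] = [64656, 301752]
r5 m[B→φ0] = [1, 1]
r5 m[R→φ2] = [7, 5]
r5 m[R→φ9] = [257712, 225456]
r5 m[S→φ0] = [6, 1]
r5 m[S→φ7] = [4760, 4388]
r5 m[D→φ1] = [64, 245]
r5 m[D→φ3] = [117248, 191940]
r5 m[D→φ4] = [29312, 191940]
r5 m[D→φ8] = [58624, 268716]
r6 m[φ0→Q] = [86, 47]
r6 m[φ0→B] = [1265260608, 543349440]
r6 m[φ0→S] = [259625664, 250856064]
r6 m[φ1→Q] = [2461, 2472]
r6 m[φ1→D] = [4183872, 6289152]
r6 m[φ2→Q] = [4896, 6648]
r6 m[φ2→G] = [13212384, 20715456]
r6 m[φ2→R] = [158850384, 139331472]
r6 m[φ3→D] = [2, 7]
r6 m[φ4→D] = [8, 7]
r6 m[φ5→G] = [3, 9]
r6 m[φ6→G] = [8, 8]
r6 m[φ7→S] = [6, 1]
r6 m[φ8→D] = [4, 5]
r6 m[φ9→R] = [7, 5]
r6 m[Q→φ0] = [12049056, 16433856]
r6 m[Q→φ1] = [421056, 312456]
r6 m[Q→φ2] = [211646, 116184]
r6 m[G→φ2] = [24, 72]
r6 m[G→φ5] = [105699072, 165723648]
r6 m[G→φ6] = [39637152, 186439104]
r6 m[B→φ0] = [1, 1]
r6 m[R→φ2] = [7, 5]
r6 m[R→φ9] = [158850384, 139331472]
r6 m[S→φ0] = [6, 1]
r6 m[S→φ7] = [259625664, 250856064]
r6 m[D→φ1] = [64, 245]
r6 m[D→φ3] = [133883904, 220120320]
r6 m[D→φ4] = [33470976, 220120320]
r6 m[D→φ8] = [66941952, 308168448]
r7 m[φ0→Q] = [86, 47]
r7 m[φ0→B] = [1265260608, 543349440]
r7 m[φ0→S] = [259625664, 250856064]
r7 m[φ1→Q] = [2461, 2472]
r7 m[φ1→D] = [4183872, 6289152]
r7 m[φ2→Q] = [4896, 6648]
r7 m[φ2→G] = [13212384, 20715456]
r7 m[φ2→R] = [158850384, 139331472]
r7 m[φ3→D] = [2, 7]
r7 m[φ4→D] = [8, 7]
r7 m[φ5→G] = [3, 9]
r7 m[φ6→G] = [8, 8]
r7 m[φ7→S] = [6, 1]
r7 m[φ8→D] = [4, 5]
r7 m[φ9→R] = [7, 5]
r7 m[Q→φ0] = [12049056, 16433856]
r7 m[Q→φ1] = [421056, 312456]
r7 m[Q→φ2] = [211646, 116184]
r7 m[G→φ2] = [24, 72]
r7 m[G→φ5] = [105699072, 165723648]
r7 m[G→φ6] = [39637152, 186439104]
r7 m[B→φ0] = [1, 1]
r7 m[R→φ2] = [7, 5]
r7 m[R→φ9] = [158850384, 139331472]
r7 m[S→φ0] = [6, 1]
r7 m[S→φ7] = [259625664, 250856064]
r7 m[D→φ1] = [64, 245]
r7 m[D→φ3] = [133883904, 220120320]
r7 m[D→φ4] = [33470976, 220120320]
r7 m[D→φ8] = [66941952, 308168448]
fixed point reached at round 7
b[Q] = ⊗ incoming = [1036218816, 772391232]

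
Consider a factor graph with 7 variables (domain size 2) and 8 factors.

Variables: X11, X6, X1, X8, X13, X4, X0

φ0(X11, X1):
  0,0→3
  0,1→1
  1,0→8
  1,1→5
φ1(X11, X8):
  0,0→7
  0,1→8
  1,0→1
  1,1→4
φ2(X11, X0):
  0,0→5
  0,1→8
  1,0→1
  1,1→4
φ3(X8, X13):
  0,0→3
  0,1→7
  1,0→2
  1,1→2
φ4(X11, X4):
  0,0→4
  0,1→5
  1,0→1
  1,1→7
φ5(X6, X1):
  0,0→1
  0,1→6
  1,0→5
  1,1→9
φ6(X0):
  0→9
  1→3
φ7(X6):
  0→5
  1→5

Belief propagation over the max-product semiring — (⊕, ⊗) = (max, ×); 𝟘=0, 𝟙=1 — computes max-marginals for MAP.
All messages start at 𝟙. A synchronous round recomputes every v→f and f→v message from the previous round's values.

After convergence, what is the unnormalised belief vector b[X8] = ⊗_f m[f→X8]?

b[X8] = [826875, 270000]

init: all messages = 𝟙 over 2 values
r1 m[φ0→X11] = [3, 8]
r1 m[φ0→X1] = [8, 5]
r1 m[φ1→X11] = [8, 4]
r1 m[φ1→X8] = [7, 8]
r1 m[φ2→X11] = [8, 4]
r1 m[φ2→X0] = [5, 8]
r1 m[φ3→X8] = [7, 2]
r1 m[φ3→X13] = [3, 7]
r1 m[φ4→X11] = [5, 7]
r1 m[φ4→X4] = [4, 7]
r1 m[φ5→X6] = [6, 9]
r1 m[φ5→X1] = [5, 9]
r1 m[φ6→X0] = [9, 3]
r1 m[φ7→X6] = [5, 5]
r1 m[X11→φ0] = [1, 1]
r1 m[X11→φ1] = [1, 1]
r1 m[X11→φ2] = [1, 1]
r1 m[X11→φ4] = [1, 1]
r1 m[X6→φ5] = [1, 1]
r1 m[X6→φ7] = [1, 1]
r1 m[X1→φ0] = [1, 1]
r1 m[X1→φ5] = [1, 1]
r1 m[X8→φ1] = [1, 1]
r1 m[X8→φ3] = [1, 1]
r1 m[X13→φ3] = [1, 1]
r1 m[X4→φ4] = [1, 1]
r1 m[X0→φ2] = [1, 1]
r1 m[X0→φ6] = [1, 1]
r2 m[φ0→X11] = [3, 8]
r2 m[φ0→X1] = [8, 5]
r2 m[φ1→X11] = [8, 4]
r2 m[φ1→X8] = [7, 8]
r2 m[φ2→X11] = [8, 4]
r2 m[φ2→X0] = [5, 8]
r2 m[φ3→X8] = [7, 2]
r2 m[φ3→X13] = [3, 7]
r2 m[φ4→X11] = [5, 7]
r2 m[φ4→X4] = [4, 7]
r2 m[φ5→X6] = [6, 9]
r2 m[φ5→X1] = [5, 9]
r2 m[φ6→X0] = [9, 3]
r2 m[φ7→X6] = [5, 5]
r2 m[X11→φ0] = [320, 112]
r2 m[X11→φ1] = [120, 224]
r2 m[X11→φ2] = [120, 224]
r2 m[X11→φ4] = [192, 128]
r2 m[X6→φ5] = [5, 5]
r2 m[X6→φ7] = [6, 9]
r2 m[X1→φ0] = [5, 9]
r2 m[X1→φ5] = [8, 5]
r2 m[X8→φ1] = [7, 2]
r2 m[X8→φ3] = [7, 8]
r2 m[X13→φ3] = [1, 1]
r2 m[X4→φ4] = [1, 1]
r2 m[X0→φ2] = [9, 3]
r2 m[X0→φ6] = [5, 8]
r3 m[φ0→X11] = [15, 45]
r3 m[φ0→X1] = [960, 560]
r3 m[φ1→X11] = [49, 8]
r3 m[φ1→X8] = [840, 960]
r3 m[φ2→X11] = [45, 12]
r3 m[φ2→X0] = [600, 960]
r3 m[φ3→X8] = [7, 2]
r3 m[φ3→X13] = [21, 49]
r3 m[φ4→X11] = [5, 7]
r3 m[φ4→X4] = [768, 960]
r3 m[φ5→X6] = [30, 45]
r3 m[φ5→X1] = [25, 45]
r3 m[φ6→X0] = [9, 3]
r3 m[φ7→X6] = [5, 5]
r3 m[X11→φ0] = [320, 112]
r3 m[X11→φ1] = [120, 224]
r3 m[X11→φ2] = [120, 224]
r3 m[X11→φ4] = [192, 128]
r3 m[X6→φ5] = [5, 5]
r3 m[X6→φ7] = [6, 9]
r3 m[X1→φ0] = [5, 9]
r3 m[X1→φ5] = [8, 5]
r3 m[X8→φ1] = [7, 2]
r3 m[X8→φ3] = [7, 8]
r3 m[X13→φ3] = [1, 1]
r3 m[X4→φ4] = [1, 1]
r3 m[X0→φ2] = [9, 3]
r3 m[X0→φ6] = [5, 8]
r4 m[φ0→X11] = [15, 45]
r4 m[φ0→X1] = [960, 560]
r4 m[φ1→X11] = [49, 8]
r4 m[φ1→X8] = [840, 960]
r4 m[φ2→X11] = [45, 12]
r4 m[φ2→X0] = [600, 960]
r4 m[φ3→X8] = [7, 2]
r4 m[φ3→X13] = [21, 49]
r4 m[φ4→X11] = [5, 7]
r4 m[φ4→X4] = [768, 960]
r4 m[φ5→X6] = [30, 45]
r4 m[φ5→X1] = [25, 45]
r4 m[φ6→X0] = [9, 3]
r4 m[φ7→X6] = [5, 5]
r4 m[X11→φ0] = [11025, 672]
r4 m[X11→φ1] = [3375, 3780]
r4 m[X11→φ2] = [3675, 2520]
r4 m[X11→φ4] = [33075, 4320]
r4 m[X6→φ5] = [5, 5]
r4 m[X6→φ7] = [30, 45]
r4 m[X1→φ0] = [25, 45]
r4 m[X1→φ5] = [960, 560]
r4 m[X8→φ1] = [7, 2]
r4 m[X8→φ3] = [840, 960]
r4 m[X13→φ3] = [1, 1]
r4 m[X4→φ4] = [1, 1]
r4 m[X0→φ2] = [9, 3]
r4 m[X0→φ6] = [600, 960]
r5 m[φ0→X11] = [75, 225]
r5 m[φ0→X1] = [33075, 11025]
r5 m[φ1→X11] = [49, 8]
r5 m[φ1→X8] = [23625, 27000]
r5 m[φ2→X11] = [45, 12]
r5 m[φ2→X0] = [18375, 29400]
r5 m[φ3→X8] = [7, 2]
r5 m[φ3→X13] = [2520, 5880]
r5 m[φ4→X11] = [5, 7]
r5 m[φ4→X4] = [132300, 165375]
r5 m[φ5→X6] = [3360, 5040]
r5 m[φ5→X1] = [25, 45]
r5 m[φ6→X0] = [9, 3]
r5 m[φ7→X6] = [5, 5]
r5 m[X11→φ0] = [11025, 672]
r5 m[X11→φ1] = [3375, 3780]
r5 m[X11→φ2] = [3675, 2520]
r5 m[X11→φ4] = [33075, 4320]
r5 m[X6→φ5] = [5, 5]
r5 m[X6→φ7] = [30, 45]
r5 m[X1→φ0] = [25, 45]
r5 m[X1→φ5] = [960, 560]
r5 m[X8→φ1] = [7, 2]
r5 m[X8→φ3] = [840, 960]
r5 m[X13→φ3] = [1, 1]
r5 m[X4→φ4] = [1, 1]
r5 m[X0→φ2] = [9, 3]
r5 m[X0→φ6] = [600, 960]
r6 m[φ0→X11] = [75, 225]
r6 m[φ0→X1] = [33075, 11025]
r6 m[φ1→X11] = [49, 8]
r6 m[φ1→X8] = [23625, 27000]
r6 m[φ2→X11] = [45, 12]
r6 m[φ2→X0] = [18375, 29400]
r6 m[φ3→X8] = [7, 2]
r6 m[φ3→X13] = [2520, 5880]
r6 m[φ4→X11] = [5, 7]
r6 m[φ4→X4] = [132300, 165375]
r6 m[φ5→X6] = [3360, 5040]
r6 m[φ5→X1] = [25, 45]
r6 m[φ6→X0] = [9, 3]
r6 m[φ7→X6] = [5, 5]
r6 m[X11→φ0] = [11025, 672]
r6 m[X11→φ1] = [16875, 18900]
r6 m[X11→φ2] = [18375, 12600]
r6 m[X11→φ4] = [165375, 21600]
r6 m[X6→φ5] = [5, 5]
r6 m[X6→φ7] = [3360, 5040]
r6 m[X1→φ0] = [25, 45]
r6 m[X1→φ5] = [33075, 11025]
r6 m[X8→φ1] = [7, 2]
r6 m[X8→φ3] = [23625, 27000]
r6 m[X13→φ3] = [1, 1]
r6 m[X4→φ4] = [1, 1]
r6 m[X0→φ2] = [9, 3]
r6 m[X0→φ6] = [18375, 29400]
r7 m[φ0→X11] = [75, 225]
r7 m[φ0→X1] = [33075, 11025]
r7 m[φ1→X11] = [49, 8]
r7 m[φ1→X8] = [118125, 135000]
r7 m[φ2→X11] = [45, 12]
r7 m[φ2→X0] = [91875, 147000]
r7 m[φ3→X8] = [7, 2]
r7 m[φ3→X13] = [70875, 165375]
r7 m[φ4→X11] = [5, 7]
r7 m[φ4→X4] = [661500, 826875]
r7 m[φ5→X6] = [66150, 165375]
r7 m[φ5→X1] = [25, 45]
r7 m[φ6→X0] = [9, 3]
r7 m[φ7→X6] = [5, 5]
r7 m[X11→φ0] = [11025, 672]
r7 m[X11→φ1] = [16875, 18900]
r7 m[X11→φ2] = [18375, 12600]
r7 m[X11→φ4] = [165375, 21600]
r7 m[X6→φ5] = [5, 5]
r7 m[X6→φ7] = [3360, 5040]
r7 m[X1→φ0] = [25, 45]
r7 m[X1→φ5] = [33075, 11025]
r7 m[X8→φ1] = [7, 2]
r7 m[X8→φ3] = [23625, 27000]
r7 m[X13→φ3] = [1, 1]
r7 m[X4→φ4] = [1, 1]
r7 m[X0→φ2] = [9, 3]
r7 m[X0→φ6] = [18375, 29400]
r8 m[φ0→X11] = [75, 225]
r8 m[φ0→X1] = [33075, 11025]
r8 m[φ1→X11] = [49, 8]
r8 m[φ1→X8] = [118125, 135000]
r8 m[φ2→X11] = [45, 12]
r8 m[φ2→X0] = [91875, 147000]
r8 m[φ3→X8] = [7, 2]
r8 m[φ3→X13] = [70875, 165375]
r8 m[φ4→X11] = [5, 7]
r8 m[φ4→X4] = [661500, 826875]
r8 m[φ5→X6] = [66150, 165375]
r8 m[φ5→X1] = [25, 45]
r8 m[φ6→X0] = [9, 3]
r8 m[φ7→X6] = [5, 5]
r8 m[X11→φ0] = [11025, 672]
r8 m[X11→φ1] = [16875, 18900]
r8 m[X11→φ2] = [18375, 12600]
r8 m[X11→φ4] = [165375, 21600]
r8 m[X6→φ5] = [5, 5]
r8 m[X6→φ7] = [66150, 165375]
r8 m[X1→φ0] = [25, 45]
r8 m[X1→φ5] = [33075, 11025]
r8 m[X8→φ1] = [7, 2]
r8 m[X8→φ3] = [118125, 135000]
r8 m[X13→φ3] = [1, 1]
r8 m[X4→φ4] = [1, 1]
r8 m[X0→φ2] = [9, 3]
r8 m[X0→φ6] = [91875, 147000]
r9 m[φ0→X11] = [75, 225]
r9 m[φ0→X1] = [33075, 11025]
r9 m[φ1→X11] = [49, 8]
r9 m[φ1→X8] = [118125, 135000]
r9 m[φ2→X11] = [45, 12]
r9 m[φ2→X0] = [91875, 147000]
r9 m[φ3→X8] = [7, 2]
r9 m[φ3→X13] = [354375, 826875]
r9 m[φ4→X11] = [5, 7]
r9 m[φ4→X4] = [661500, 826875]
r9 m[φ5→X6] = [66150, 165375]
r9 m[φ5→X1] = [25, 45]
r9 m[φ6→X0] = [9, 3]
r9 m[φ7→X6] = [5, 5]
r9 m[X11→φ0] = [11025, 672]
r9 m[X11→φ1] = [16875, 18900]
r9 m[X11→φ2] = [18375, 12600]
r9 m[X11→φ4] = [165375, 21600]
r9 m[X6→φ5] = [5, 5]
r9 m[X6→φ7] = [66150, 165375]
r9 m[X1→φ0] = [25, 45]
r9 m[X1→φ5] = [33075, 11025]
r9 m[X8→φ1] = [7, 2]
r9 m[X8→φ3] = [118125, 135000]
r9 m[X13→φ3] = [1, 1]
r9 m[X4→φ4] = [1, 1]
r9 m[X0→φ2] = [9, 3]
r9 m[X0→φ6] = [91875, 147000]
r10 m[φ0→X11] = [75, 225]
r10 m[φ0→X1] = [33075, 11025]
r10 m[φ1→X11] = [49, 8]
r10 m[φ1→X8] = [118125, 135000]
r10 m[φ2→X11] = [45, 12]
r10 m[φ2→X0] = [91875, 147000]
r10 m[φ3→X8] = [7, 2]
r10 m[φ3→X13] = [354375, 826875]
r10 m[φ4→X11] = [5, 7]
r10 m[φ4→X4] = [661500, 826875]
r10 m[φ5→X6] = [66150, 165375]
r10 m[φ5→X1] = [25, 45]
r10 m[φ6→X0] = [9, 3]
r10 m[φ7→X6] = [5, 5]
r10 m[X11→φ0] = [11025, 672]
r10 m[X11→φ1] = [16875, 18900]
r10 m[X11→φ2] = [18375, 12600]
r10 m[X11→φ4] = [165375, 21600]
r10 m[X6→φ5] = [5, 5]
r10 m[X6→φ7] = [66150, 165375]
r10 m[X1→φ0] = [25, 45]
r10 m[X1→φ5] = [33075, 11025]
r10 m[X8→φ1] = [7, 2]
r10 m[X8→φ3] = [118125, 135000]
r10 m[X13→φ3] = [1, 1]
r10 m[X4→φ4] = [1, 1]
r10 m[X0→φ2] = [9, 3]
r10 m[X0→φ6] = [91875, 147000]
fixed point reached at round 10
b[X8] = ⊗ incoming = [826875, 270000]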